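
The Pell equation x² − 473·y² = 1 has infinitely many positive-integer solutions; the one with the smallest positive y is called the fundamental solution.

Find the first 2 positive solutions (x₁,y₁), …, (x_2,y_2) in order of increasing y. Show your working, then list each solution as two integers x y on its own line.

√473 → a₀=21, period (1,2,1,42); ℓ=4 even so k=3
a_0=21:  p_0=21·1+0=21,  q_0=21·0+1=1
…
a_2=2:  p_2=2·22+21=65,  q_2=2·1+1=3
a_3=1:  p_3=1·65+22=87,  q_3=1·3+1=4
→ (87, 4).  Check: 87²=7569, 473·4²=7568, difference 1.
(x_2, y_2) = (87·87 + 473·4·4, 87·4 + 4·87) = (15137, 696)

87 4
15137 696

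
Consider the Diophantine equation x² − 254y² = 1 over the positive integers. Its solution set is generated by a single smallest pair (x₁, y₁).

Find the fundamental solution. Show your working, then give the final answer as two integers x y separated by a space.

√254 → a₀=15, period (1,14,1,30); ℓ=4 even so k=3
i=0: a=15 ⇒ p=15, q=1
…
i=2: a=14 ⇒ p=239, q=15
i=3: a=1 ⇒ p=255, q=16
fundamental: x₁=255, y₁=16  (since 65025 − 254·256 = 1)

255 16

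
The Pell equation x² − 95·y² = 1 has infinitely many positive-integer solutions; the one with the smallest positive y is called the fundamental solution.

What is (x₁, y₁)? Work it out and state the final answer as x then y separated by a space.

[9; 1,2,1,18] for √95; ℓ=4 ⇒ convergent index 3
k=0  a_k=9  p_k/q_k = 9/1
…
k=2  a_k=2  p_k/q_k = 29/3
k=3  a_k=1  p_k/q_k = 39/4
→ (39, 4).  Check: 39²=1521, 95·4²=1520, difference 1.

39 4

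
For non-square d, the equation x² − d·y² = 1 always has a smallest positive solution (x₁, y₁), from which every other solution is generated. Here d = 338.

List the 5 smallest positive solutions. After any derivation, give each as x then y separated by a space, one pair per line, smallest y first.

d=338: √d = [18; 2,1,1,2,36] (ℓ=5, odd), read p_9/q_9
i=0: a=18 ⇒ p=18, q=1
…
i=4: a=2 ⇒ p=239, q=13
i=5: a=36 ⇒ p=8696, q=473
…
i=7: a=1 ⇒ p=26327, q=1432
i=8: a=1 ⇒ p=43958, q=2391
i=9: a=2 ⇒ p=114243, q=6214
fundamental: x₁=114243, y₁=6214  (since 13051463049 − 338·38613796 = 1)
(x_2, y_2) = (114243·114243 + 338·6214·6214, 114243·6214 + 6214·114243) = (26102926097, 1419812004)
(x_3, y_3) = (114243·26102926097 + 338·6214·1419812004, 114243·1419812004 + 6214·26102926097) = (5964153172084899, 324407165539730)
(x_4, y_4) = (114243·5964153172084899 + 338·6214·324407165539730, 114243·324407165539730 + 6214·5964153172084899) = (1362725501650887306817, 74122495624090936776)
(x_5, y_5) = (114243·1362725501650887306817 + 338·6214·74122495624090936776, 114243·74122495624090936776 + 6214·1362725501650887306817) = (311363698964240484013304163, 16935952534841634614661406)

114243 6214
26102926097 1419812004
5964153172084899 324407165539730
1362725501650887306817 74122495624090936776
311363698964240484013304163 16935952534841634614661406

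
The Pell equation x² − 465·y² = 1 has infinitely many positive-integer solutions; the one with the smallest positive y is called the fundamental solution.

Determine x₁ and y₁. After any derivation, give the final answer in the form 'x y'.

15871 736

[21; 1,1,3,2,2,2,3,1,1,42] for √465; ℓ=10 ⇒ convergent index 9
i=0: a=21 ⇒ p=21, q=1
i=1: a=1 ⇒ p=22, q=1
i=2: a=1 ⇒ p=43, q=2
…
i=5: a=2 ⇒ p=841, q=39
i=6: a=2 ⇒ p=2027, q=94
…
i=8: a=1 ⇒ p=8949, q=415
i=9: a=1 ⇒ p=15871, q=736
→ (15871, 736).  Check: 15871²=251888641, 465·736²=251888640, difference 1.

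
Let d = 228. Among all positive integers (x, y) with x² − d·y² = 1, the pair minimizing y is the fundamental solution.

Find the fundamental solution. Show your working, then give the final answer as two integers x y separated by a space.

d=228: √d = [15; 10,30] (ℓ=2, even), read p_1/q_1
k=0  a_k=15  p_k/q_k = 15/1
k=1  a_k=10  p_k/q_k = 151/10
→ (151, 10).  Check: 151²=22801, 228·10²=22800, difference 1.

151 10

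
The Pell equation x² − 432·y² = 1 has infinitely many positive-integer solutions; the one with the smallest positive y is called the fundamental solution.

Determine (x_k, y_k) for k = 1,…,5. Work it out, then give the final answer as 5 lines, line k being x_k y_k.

d=432: √d = [20; 1,3,1,1,1,3,1,40] (ℓ=8, even), read p_7/q_7
step 0: (20, 1)  from 20·(1,0) + (0,1)
…
step 2: (83, 4)  from 3·(21,1) + (20,1)
…
step 4: (187, 9)  from 1·(104,5) + (83,4)
…
step 6: (1060, 51)  from 3·(291,14) + (187,9)
step 7: (1351, 65)  from 1·(1060,51) + (291,14)
→ (1351, 65).  Check: 1351²=1825201, 432·65²=1825200, difference 1.
(1351+65√432)^2 = 3650401 + 175630√432
(1351+65√432)^3 = 9863382151 + 474552195√432
(1351+65√432)^4 = 26650854921601 + 1282239855260√432
(1351+65√432)^5 = 72010600134783751 + 3464611614360325√432

1351 65
3650401 175630
9863382151 474552195
26650854921601 1282239855260
72010600134783751 3464611614360325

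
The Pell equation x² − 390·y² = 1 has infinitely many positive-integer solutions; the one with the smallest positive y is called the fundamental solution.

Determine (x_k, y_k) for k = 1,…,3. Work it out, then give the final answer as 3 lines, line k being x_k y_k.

79 4
12481 632
1971919 99852

√390 = [19; 1,2,1,38, …], period ℓ=4 (even) → k=3
k=0  a_k=19  p_k/q_k = 19/1
k=1  a_k=1  p_k/q_k = 20/1
k=2  a_k=2  p_k/q_k = 59/3
k=3  a_k=1  p_k/q_k = 79/4
→ (79, 4).  Check: 79²=6241, 390·4²=6240, difference 1.
k=2:  x_2 = 79·79+390·4·4 = 12481,  y_2 = 79·4+4·79 = 632
k=3:  x_3 = 79·12481+390·4·632 = 1971919,  y_3 = 79·632+4·12481 = 99852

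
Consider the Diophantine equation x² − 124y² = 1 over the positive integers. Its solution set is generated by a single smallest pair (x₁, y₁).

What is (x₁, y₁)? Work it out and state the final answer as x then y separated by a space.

[11; 7,2,1,1,1,…,2,7,22] for √124; ℓ=16 ⇒ convergent index 15
step 0: (11, 1)  from 11·(1,0) + (0,1)
…
step 2: (167, 15)  from 2·(78,7) + (11,1)
…
step 5: (657, 59)  from 1·(412,37) + (245,22)
step 6: (2383, 214)  from 3·(657,59) + (412,37)
step 7: (3040, 273)  from 1·(2383,214) + (657,59)
…
step 9: (17583, 1579)  from 1·(14543,1306) + (3040,273)
step 10: (67292, 6043)  from 3·(17583,1579) + (14543,1306)
step 11: (84875, 7622)  from 1·(67292,6043) + (17583,1579)
step 12: (152167, 13665)  from 1·(84875,7622) + (67292,6043)
…
step 14: (626251, 56239)  from 2·(237042,21287) + (152167,13665)
step 15: (4620799, 414960)  from 7·(626251,56239) + (237042,21287)
fundamental: x₁=4620799, y₁=414960  (since 21351783398401 − 124·172191801600 = 1)

4620799 414960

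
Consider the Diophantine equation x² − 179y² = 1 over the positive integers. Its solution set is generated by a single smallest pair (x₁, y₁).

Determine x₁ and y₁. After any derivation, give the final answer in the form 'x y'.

√179 = [13; 2,1,1,1,3,…,1,2,26, …], period ℓ=14 (even) → k=13
step 0: (13, 1)  from 13·(1,0) + (0,1)
step 1: (27, 2)  from 2·(13,1) + (1,0)
step 2: (40, 3)  from 1·(27,2) + (13,1)
…
step 4: (107, 8)  from 1·(67,5) + (40,3)
…
step 8: (137042, 10243)  from 5·(26999,2018) + (2047,153)
step 9: (438125, 32747)  from 3·(137042,10243) + (26999,2018)
step 10: (575167, 42990)  from 1·(438125,32747) + (137042,10243)
step 11: (1013292, 75737)  from 1·(575167,42990) + (438125,32747)
step 12: (1588459, 118727)  from 1·(1013292,75737) + (575167,42990)
step 13: (4190210, 313191)  from 2·(1588459,118727) + (1013292,75737)
fundamental: x₁=4190210, y₁=313191  (since 17557859844100 − 179·98088602481 = 1)

4190210 313191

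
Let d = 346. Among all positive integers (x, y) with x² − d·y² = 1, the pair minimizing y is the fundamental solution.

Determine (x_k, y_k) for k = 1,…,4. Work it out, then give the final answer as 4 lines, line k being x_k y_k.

√346 = [18; 1,1,1,1,36, …], period ℓ=5 (odd) → k=9
step 0: (18, 1)  from 18·(1,0) + (0,1)
…
step 2: (37, 2)  from 1·(19,1) + (18,1)
step 3: (56, 3)  from 1·(37,2) + (19,1)
step 4: (93, 5)  from 1·(56,3) + (37,2)
step 5: (3404, 183)  from 36·(93,5) + (56,3)
step 6: (3497, 188)  from 1·(3404,183) + (93,5)
…
step 8: (10398, 559)  from 1·(6901,371) + (3497,188)
step 9: (17299, 930)  from 1·(10398,559) + (6901,371)
(x₁, y₁) = (17299, 930);  17299² − 346·930² = 1 ✓
(17299+930√346)^2 = 598510801 + 32176140√346
(17299+930√346)^3 = 20707276675699 + 1113230090790√346
(17299+930√346)^4 = 716430357827323201 + 38515534648976280√346

17299 930
598510801 32176140
20707276675699 1113230090790
716430357827323201 38515534648976280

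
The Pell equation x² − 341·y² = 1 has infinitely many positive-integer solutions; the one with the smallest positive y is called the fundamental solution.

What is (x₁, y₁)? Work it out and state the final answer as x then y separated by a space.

10626551 575460

d=341: √d = [18; 2,6,1,8,2,…,6,2,36] (ℓ=14, even), read p_13/q_13
a_0=18:  p_0=18·1+0=18,  q_0=18·0+1=1
…
a_2=6:  p_2=6·37+18=240,  q_2=6·2+1=13
…
a_5=2:  p_5=2·2456+277=5189,  q_5=2·133+15=281
…
a_8=1:  p_8=1·20479+7645=28124,  q_8=1·1109+414=1523
…
a_12=6:  p_12=6·718667+641940=4953942,  q_12=6·38918+34763=268271
a_13=2:  p_13=2·4953942+718667=10626551,  q_13=2·268271+38918=575460
(x₁, y₁) = (10626551, 575460);  10626551² − 341·575460² = 1 ✓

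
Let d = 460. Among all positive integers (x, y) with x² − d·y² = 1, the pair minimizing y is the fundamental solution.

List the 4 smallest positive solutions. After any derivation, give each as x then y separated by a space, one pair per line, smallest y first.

2535751 118230
12860066268001 599603681460
65219851798297071751 3040891269731634690
330762608834754335913072001 15421886156225925189922920

√460 → a₀=21, period (2,4,3,1,2,10,2,1,3,4,2,42); ℓ=12 even so k=11
step 0: (21, 1)  from 21·(1,0) + (0,1)
step 1: (43, 2)  from 2·(21,1) + (1,0)
…
step 3: (622, 29)  from 3·(193,9) + (43,2)
…
step 7: (48922, 2281)  from 2·(23335,1088) + (2252,105)
step 8: (72257, 3369)  from 1·(48922,2281) + (23335,1088)
step 9: (265693, 12388)  from 3·(72257,3369) + (48922,2281)
step 10: (1135029, 52921)  from 4·(265693,12388) + (72257,3369)
step 11: (2535751, 118230)  from 2·(1135029,52921) + (265693,12388)
(x₁, y₁) = (2535751, 118230);  2535751² − 460·118230² = 1 ✓
n=2: (2535751,118230)∘(2535751,118230) = (2535751·2535751+460·118230·118230, 2535751·118230+118230·2535751) = (12860066268001,599603681460)
n=3: (12860066268001,599603681460)∘(2535751,118230) = (2535751·12860066268001+460·118230·599603681460, 2535751·599603681460+118230·12860066268001) = (65219851798297071751,3040891269731634690)
n=4: (65219851798297071751,3040891269731634690)∘(2535751,118230) = (2535751·65219851798297071751+460·118230·3040891269731634690, 2535751·3040891269731634690+118230·65219851798297071751) = (330762608834754335913072001,15421886156225925189922920)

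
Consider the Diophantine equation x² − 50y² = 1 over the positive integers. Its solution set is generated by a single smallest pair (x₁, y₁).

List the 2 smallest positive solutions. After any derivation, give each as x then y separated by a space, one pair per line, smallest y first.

99 14
19601 2772

[7; 14] for √50; ℓ=1 ⇒ convergent index 1
i=0: a=7 ⇒ p=7, q=1
i=1: a=14 ⇒ p=99, q=14
(x₁, y₁) = (99, 14);  99² − 50·14² = 1 ✓
n=2: (99,14)∘(99,14) = (99·99+50·14·14, 99·14+14·99) = (19601,2772)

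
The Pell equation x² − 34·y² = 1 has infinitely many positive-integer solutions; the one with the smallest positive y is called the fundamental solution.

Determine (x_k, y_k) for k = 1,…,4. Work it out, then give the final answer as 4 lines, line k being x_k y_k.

35 6
2449 420
171395 29394
11995201 2057160

√34 → a₀=5, period (1,4,1,10); ℓ=4 even so k=3
a_0=5:  p_0=5·1+0=5,  q_0=5·0+1=1
a_1=1:  p_1=1·5+1=6,  q_1=1·1+0=1
a_2=4:  p_2=4·6+5=29,  q_2=4·1+1=5
a_3=1:  p_3=1·29+6=35,  q_3=1·5+1=6
(x₁, y₁) = (35, 6);  35² − 34·6² = 1 ✓
n=2: (35,6)∘(35,6) = (35·35+34·6·6, 35·6+6·35) = (2449,420)
n=3: (2449,420)∘(35,6) = (35·2449+34·6·420, 35·420+6·2449) = (171395,29394)
n=4: (171395,29394)∘(35,6) = (35·171395+34·6·29394, 35·29394+6·171395) = (11995201,2057160)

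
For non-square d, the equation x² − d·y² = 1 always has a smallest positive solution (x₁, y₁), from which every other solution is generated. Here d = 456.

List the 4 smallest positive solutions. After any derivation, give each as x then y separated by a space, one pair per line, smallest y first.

d=456: √d = [21; 2,1,4,1,2,42] (ℓ=6, even), read p_5/q_5
k=0  a_k=21  p_k/q_k = 21/1
…
k=2  a_k=1  p_k/q_k = 64/3
k=3  a_k=4  p_k/q_k = 299/14
k=4  a_k=1  p_k/q_k = 363/17
k=5  a_k=2  p_k/q_k = 1025/48
→ (1025, 48).  Check: 1025²=1050625, 456·48²=1050624, difference 1.
k=2:  x_2 = 1025·1025+456·48·48 = 2101249,  y_2 = 1025·48+48·1025 = 98400
k=3:  x_3 = 1025·2101249+456·48·98400 = 4307559425,  y_3 = 1025·98400+48·2101249 = 201719952
k=4:  x_4 = 1025·4307559425+456·48·201719952 = 8830494720001,  y_4 = 1025·201719952+48·4307559425 = 413525803200

1025 48
2101249 98400
4307559425 201719952
8830494720001 413525803200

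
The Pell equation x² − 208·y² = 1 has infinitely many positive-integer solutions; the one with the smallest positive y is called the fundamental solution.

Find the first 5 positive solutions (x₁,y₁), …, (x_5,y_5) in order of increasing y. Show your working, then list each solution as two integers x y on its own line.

649 45
842401 58410
1093435849 75816135
1419278889601 98409284820
1842222905266249 127735175880225

√208 = [14; 2,2,1,2,2,28, …], period ℓ=6 (even) → k=5
step 0: (14, 1)  from 14·(1,0) + (0,1)
…
step 2: (72, 5)  from 2·(29,2) + (14,1)
…
step 4: (274, 19)  from 2·(101,7) + (72,5)
step 5: (649, 45)  from 2·(274,19) + (101,7)
→ (649, 45).  Check: 649²=421201, 208·45²=421200, difference 1.
n=2: (649,45)∘(649,45) = (649·649+208·45·45, 649·45+45·649) = (842401,58410)
n=3: (842401,58410)∘(649,45) = (649·842401+208·45·58410, 649·58410+45·842401) = (1093435849,75816135)
n=4: (1093435849,75816135)∘(649,45) = (649·1093435849+208·45·75816135, 649·75816135+45·1093435849) = (1419278889601,98409284820)
n=5: (1419278889601,98409284820)∘(649,45) = (649·1419278889601+208·45·98409284820, 649·98409284820+45·1419278889601) = (1842222905266249,127735175880225)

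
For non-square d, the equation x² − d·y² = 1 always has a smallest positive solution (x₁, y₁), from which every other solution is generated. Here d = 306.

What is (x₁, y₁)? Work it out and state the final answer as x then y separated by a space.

d=306: √d = [17; 2,34] (ℓ=2, even), read p_1/q_1
i=0: a=17 ⇒ p=17, q=1
i=1: a=2 ⇒ p=35, q=2
(x₁, y₁) = (35, 2);  35² − 306·2² = 1 ✓

35 2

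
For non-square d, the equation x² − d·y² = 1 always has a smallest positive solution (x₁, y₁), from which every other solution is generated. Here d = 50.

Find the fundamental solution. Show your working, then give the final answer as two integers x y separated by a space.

[7; 14] for √50; ℓ=1 ⇒ convergent index 1
i=0: a=7 ⇒ p=7, q=1
i=1: a=14 ⇒ p=99, q=14
fundamental: x₁=99, y₁=14  (since 9801 − 50·196 = 1)

99 14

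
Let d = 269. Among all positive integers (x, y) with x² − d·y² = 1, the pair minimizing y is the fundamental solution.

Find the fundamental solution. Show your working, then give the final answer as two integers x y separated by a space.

d=269: √d = [16; 2,2,32] (ℓ=3, odd), read p_5/q_5
a_0=16:  p_0=16·1+0=16,  q_0=16·0+1=1
a_1=2:  p_1=2·16+1=33,  q_1=2·1+0=2
…
a_4=2:  p_4=2·2657+82=5396,  q_4=2·162+5=329
a_5=2:  p_5=2·5396+2657=13449,  q_5=2·329+162=820
fundamental: x₁=13449, y₁=820  (since 180875601 − 269·672400 = 1)

13449 820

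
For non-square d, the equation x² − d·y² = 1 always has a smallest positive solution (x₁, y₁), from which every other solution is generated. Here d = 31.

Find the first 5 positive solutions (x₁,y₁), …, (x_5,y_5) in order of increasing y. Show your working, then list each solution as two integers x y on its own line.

√31 → a₀=5, period (1,1,3,5,3,1,1,10); ℓ=8 even so k=7
i=0: a=5 ⇒ p=5, q=1
i=1: a=1 ⇒ p=6, q=1
i=2: a=1 ⇒ p=11, q=2
i=3: a=3 ⇒ p=39, q=7
…
i=5: a=3 ⇒ p=657, q=118
i=6: a=1 ⇒ p=863, q=155
i=7: a=1 ⇒ p=1520, q=273
fundamental: x₁=1520, y₁=273  (since 2310400 − 31·74529 = 1)
(x_2, y_2) = (1520·1520 + 31·273·273, 1520·273 + 273·1520) = (4620799, 829920)
(x_3, y_3) = (1520·4620799 + 31·273·829920, 1520·829920 + 273·4620799) = (14047227440, 2522956527)
(x_4, y_4) = (1520·14047227440 + 31·273·2522956527, 1520·2522956527 + 273·14047227440) = (42703566796801, 7669787012160)
(x_5, y_5) = (1520·42703566796801 + 31·273·7669787012160, 1520·7669787012160 + 273·42703566796801) = (129818829015047600, 23316149994009873)

1520 273
4620799 829920
14047227440 2522956527
42703566796801 7669787012160
129818829015047600 23316149994009873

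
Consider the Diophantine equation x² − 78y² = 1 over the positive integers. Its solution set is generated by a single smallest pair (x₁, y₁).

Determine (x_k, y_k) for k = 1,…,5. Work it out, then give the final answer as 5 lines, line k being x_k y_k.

d=78: √d = [8; 1,4,1,16] (ℓ=4, even), read p_3/q_3
step 0: (8, 1)  from 8·(1,0) + (0,1)
step 1: (9, 1)  from 1·(8,1) + (1,0)
step 2: (44, 5)  from 4·(9,1) + (8,1)
step 3: (53, 6)  from 1·(44,5) + (9,1)
(x₁, y₁) = (53, 6);  53² − 78·6² = 1 ✓
n=2: (53,6)∘(53,6) = (53·53+78·6·6, 53·6+6·53) = (5617,636)
n=3: (5617,636)∘(53,6) = (53·5617+78·6·636, 53·636+6·5617) = (595349,67410)
n=4: (595349,67410)∘(53,6) = (53·595349+78·6·67410, 53·67410+6·595349) = (63101377,7144824)
n=5: (63101377,7144824)∘(53,6) = (53·63101377+78·6·7144824, 53·7144824+6·63101377) = (6688150613,757283934)

53 6
5617 636
595349 67410
63101377 7144824
6688150613 757283934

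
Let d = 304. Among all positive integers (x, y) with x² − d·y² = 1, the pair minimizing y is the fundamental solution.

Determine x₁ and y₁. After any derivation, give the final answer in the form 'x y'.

57799 3315

√304 → a₀=17, period (2,3,2,1,1,1,1,1,2,3,2,34); ℓ=12 even so k=11
a_0=17:  p_0=17·1+0=17,  q_0=17·0+1=1
a_1=2:  p_1=2·17+1=35,  q_1=2·1+0=2
…
a_3=2:  p_3=2·122+35=279,  q_3=2·7+2=16
…
a_5=1:  p_5=1·401+279=680,  q_5=1·23+16=39
a_6=1:  p_6=1·680+401=1081,  q_6=1·39+23=62
a_7=1:  p_7=1·1081+680=1761,  q_7=1·62+39=101
a_8=1:  p_8=1·1761+1081=2842,  q_8=1·101+62=163
…
a_10=3:  p_10=3·7445+2842=25177,  q_10=3·427+163=1444
a_11=2:  p_11=2·25177+7445=57799,  q_11=2·1444+427=3315
fundamental: x₁=57799, y₁=3315  (since 3340724401 − 304·10989225 = 1)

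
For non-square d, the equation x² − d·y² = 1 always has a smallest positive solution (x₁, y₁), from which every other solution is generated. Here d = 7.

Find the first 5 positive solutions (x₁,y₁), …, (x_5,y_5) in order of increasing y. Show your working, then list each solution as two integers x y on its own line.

d=7: √d = [2; 1,1,1,4] (ℓ=4, even), read p_3/q_3
step 0: (2, 1)  from 2·(1,0) + (0,1)
…
step 2: (5, 2)  from 1·(3,1) + (2,1)
step 3: (8, 3)  from 1·(5,2) + (3,1)
fundamental: x₁=8, y₁=3  (since 64 − 7·9 = 1)
k=2:  x_2 = 8·8+7·3·3 = 127,  y_2 = 8·3+3·8 = 48
k=3:  x_3 = 8·127+7·3·48 = 2024,  y_3 = 8·48+3·127 = 765
k=4:  x_4 = 8·2024+7·3·765 = 32257,  y_4 = 8·765+3·2024 = 12192
k=5:  x_5 = 8·32257+7·3·12192 = 514088,  y_5 = 8·12192+3·32257 = 194307

8 3
127 48
2024 765
32257 12192
514088 194307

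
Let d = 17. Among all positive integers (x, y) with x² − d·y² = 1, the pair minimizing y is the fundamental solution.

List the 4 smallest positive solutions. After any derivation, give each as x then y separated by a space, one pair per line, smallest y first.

33 8
2177 528
143649 34840
9478657 2298912

√17 = [4; 8, …], period ℓ=1 (odd) → k=1
i=0: a=4 ⇒ p=4, q=1
i=1: a=8 ⇒ p=33, q=8
→ (33, 8).  Check: 33²=1089, 17·8²=1088, difference 1.
k=2:  x_2 = 33·33+17·8·8 = 2177,  y_2 = 33·8+8·33 = 528
k=3:  x_3 = 33·2177+17·8·528 = 143649,  y_3 = 33·528+8·2177 = 34840
k=4:  x_4 = 33·143649+17·8·34840 = 9478657,  y_4 = 33·34840+8·143649 = 2298912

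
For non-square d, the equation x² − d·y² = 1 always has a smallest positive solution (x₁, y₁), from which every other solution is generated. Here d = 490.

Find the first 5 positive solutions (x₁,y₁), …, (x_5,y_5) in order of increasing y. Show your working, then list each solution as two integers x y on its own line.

1039681 46968
2161873163521 97663474416
4495316905044313921 203077717488555624
9347391150304592810234881 422272088792340335957472
19436609957075163398170578312001 878056535095215307939712337240

√490 → a₀=22, period (7,2,1,4,4,4,1,2,7,44); ℓ=10 even so k=9
i=0: a=22 ⇒ p=22, q=1
…
i=5: a=4 ⇒ p=9607, q=434
…
i=7: a=1 ⇒ p=50315, q=2273
i=8: a=2 ⇒ p=141338, q=6385
i=9: a=7 ⇒ p=1039681, q=46968
→ (1039681, 46968).  Check: 1039681²=1080936581761, 490·46968²=1080936581760, difference 1.
k=2:  x_2 = 1039681·1039681+490·46968·46968 = 2161873163521,  y_2 = 1039681·46968+46968·1039681 = 97663474416
k=3:  x_3 = 1039681·2161873163521+490·46968·97663474416 = 4495316905044313921,  y_3 = 1039681·97663474416+46968·2161873163521 = 203077717488555624
k=4:  x_4 = 1039681·4495316905044313921+490·46968·203077717488555624 = 9347391150304592810234881,  y_4 = 1039681·203077717488555624+46968·4495316905044313921 = 422272088792340335957472
k=5:  x_5 = 1039681·9347391150304592810234881+490·46968·422272088792340335957472 = 19436609957075163398170578312001,  y_5 = 1039681·422272088792340335957472+46968·9347391150304592810234881 = 878056535095215307939712337240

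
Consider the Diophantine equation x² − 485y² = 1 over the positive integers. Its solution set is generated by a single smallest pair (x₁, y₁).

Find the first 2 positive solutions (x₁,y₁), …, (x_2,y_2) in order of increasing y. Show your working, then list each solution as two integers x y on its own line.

√485 → a₀=22, period (44); ℓ=1 odd so k=1
i=0: a=22 ⇒ p=22, q=1
i=1: a=44 ⇒ p=969, q=44
→ (969, 44).  Check: 969²=938961, 485·44²=938960, difference 1.
(x_2, y_2) = (969·969 + 485·44·44, 969·44 + 44·969) = (1877921, 85272)

969 44
1877921 85272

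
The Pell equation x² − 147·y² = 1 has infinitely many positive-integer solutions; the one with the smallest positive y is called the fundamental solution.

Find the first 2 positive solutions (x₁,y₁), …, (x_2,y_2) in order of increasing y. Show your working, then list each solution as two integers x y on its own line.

97 8
18817 1552

√147 → a₀=12, period (8,24); ℓ=2 even so k=1
a_0=12:  p_0=12·1+0=12,  q_0=12·0+1=1
a_1=8:  p_1=8·12+1=97,  q_1=8·1+0=8
fundamental: x₁=97, y₁=8  (since 9409 − 147·64 = 1)
(x_2, y_2) = (97·97 + 147·8·8, 97·8 + 8·97) = (18817, 1552)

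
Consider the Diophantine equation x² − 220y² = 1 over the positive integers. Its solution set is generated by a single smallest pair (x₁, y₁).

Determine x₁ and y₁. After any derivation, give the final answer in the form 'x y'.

d=220: √d = [14; 1,4,1,28] (ℓ=4, even), read p_3/q_3
a_0=14:  p_0=14·1+0=14,  q_0=14·0+1=1
a_1=1:  p_1=1·14+1=15,  q_1=1·1+0=1
a_2=4:  p_2=4·15+14=74,  q_2=4·1+1=5
a_3=1:  p_3=1·74+15=89,  q_3=1·5+1=6
→ (89, 6).  Check: 89²=7921, 220·6²=7920, difference 1.

89 6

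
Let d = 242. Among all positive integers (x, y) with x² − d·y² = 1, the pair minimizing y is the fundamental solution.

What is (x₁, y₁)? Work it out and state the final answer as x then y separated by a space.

d=242: √d = [15; 1,1,3,1,14,1,3,1,1,30] (ℓ=10, even), read p_9/q_9
step 0: (15, 1)  from 15·(1,0) + (0,1)
step 1: (16, 1)  from 1·(15,1) + (1,0)
step 2: (31, 2)  from 1·(16,1) + (15,1)
step 3: (109, 7)  from 3·(31,2) + (16,1)
…
step 5: (2069, 133)  from 14·(140,9) + (109,7)
…
step 7: (8696, 559)  from 3·(2209,142) + (2069,133)
step 8: (10905, 701)  from 1·(8696,559) + (2209,142)
step 9: (19601, 1260)  from 1·(10905,701) + (8696,559)
(x₁, y₁) = (19601, 1260);  19601² − 242·1260² = 1 ✓

19601 1260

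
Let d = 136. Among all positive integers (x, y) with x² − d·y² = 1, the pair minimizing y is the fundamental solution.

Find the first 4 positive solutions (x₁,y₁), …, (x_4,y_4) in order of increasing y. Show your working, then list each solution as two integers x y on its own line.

√136 = [11; 1,1,1,22, …], period ℓ=4 (even) → k=3
a_0=11:  p_0=11·1+0=11,  q_0=11·0+1=1
…
a_2=1:  p_2=1·12+11=23,  q_2=1·1+1=2
a_3=1:  p_3=1·23+12=35,  q_3=1·2+1=3
(x₁, y₁) = (35, 3);  35² − 136·3² = 1 ✓
k=2:  x_2 = 35·35+136·3·3 = 2449,  y_2 = 35·3+3·35 = 210
k=3:  x_3 = 35·2449+136·3·210 = 171395,  y_3 = 35·210+3·2449 = 14697
k=4:  x_4 = 35·171395+136·3·14697 = 11995201,  y_4 = 35·14697+3·171395 = 1028580

35 3
2449 210
171395 14697
11995201 1028580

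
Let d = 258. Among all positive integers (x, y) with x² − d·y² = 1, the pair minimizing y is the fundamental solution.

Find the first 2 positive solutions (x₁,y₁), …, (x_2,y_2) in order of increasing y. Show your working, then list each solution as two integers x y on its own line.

257 16
132097 8224

√258 = [16; 16,32, …], period ℓ=2 (even) → k=1
step 0: (16, 1)  from 16·(1,0) + (0,1)
step 1: (257, 16)  from 16·(16,1) + (1,0)
(x₁, y₁) = (257, 16);  257² − 258·16² = 1 ✓
k=2:  x_2 = 257·257+258·16·16 = 132097,  y_2 = 257·16+16·257 = 8224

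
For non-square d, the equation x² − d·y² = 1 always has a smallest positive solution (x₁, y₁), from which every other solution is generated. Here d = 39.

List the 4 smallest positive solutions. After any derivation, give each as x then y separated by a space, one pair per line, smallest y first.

25 4
1249 200
62425 9996
3120001 499600

√39 → a₀=6, period (4,12); ℓ=2 even so k=1
i=0: a=6 ⇒ p=6, q=1
i=1: a=4 ⇒ p=25, q=4
fundamental: x₁=25, y₁=4  (since 625 − 39·16 = 1)
k=2:  x_2 = 25·25+39·4·4 = 1249,  y_2 = 25·4+4·25 = 200
k=3:  x_3 = 25·1249+39·4·200 = 62425,  y_3 = 25·200+4·1249 = 9996
k=4:  x_4 = 25·62425+39·4·9996 = 3120001,  y_4 = 25·9996+4·62425 = 499600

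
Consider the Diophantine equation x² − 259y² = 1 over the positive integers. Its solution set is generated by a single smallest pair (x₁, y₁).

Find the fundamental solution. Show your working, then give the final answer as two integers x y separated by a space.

[16; 10,1,2,3,4,3,2,1,10,32] for √259; ℓ=10 ⇒ convergent index 9
i=0: a=16 ⇒ p=16, q=1
…
i=2: a=1 ⇒ p=177, q=11
i=3: a=2 ⇒ p=515, q=32
i=4: a=3 ⇒ p=1722, q=107
…
i=6: a=3 ⇒ p=23931, q=1487
i=7: a=2 ⇒ p=55265, q=3434
i=8: a=1 ⇒ p=79196, q=4921
i=9: a=10 ⇒ p=847225, q=52644
(x₁, y₁) = (847225, 52644);  847225² − 259·52644² = 1 ✓

847225 52644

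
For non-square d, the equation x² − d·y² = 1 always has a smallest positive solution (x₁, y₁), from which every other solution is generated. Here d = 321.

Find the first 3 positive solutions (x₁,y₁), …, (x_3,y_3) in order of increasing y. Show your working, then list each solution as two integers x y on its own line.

215 12
92449 5160
39752855 2218788

√321 → a₀=17, period (1,10,1,34); ℓ=4 even so k=3
step 0: (17, 1)  from 17·(1,0) + (0,1)
…
step 2: (197, 11)  from 10·(18,1) + (17,1)
step 3: (215, 12)  from 1·(197,11) + (18,1)
→ (215, 12).  Check: 215²=46225, 321·12²=46224, difference 1.
(x_2, y_2) = (215·215 + 321·12·12, 215·12 + 12·215) = (92449, 5160)
(x_3, y_3) = (215·92449 + 321·12·5160, 215·5160 + 12·92449) = (39752855, 2218788)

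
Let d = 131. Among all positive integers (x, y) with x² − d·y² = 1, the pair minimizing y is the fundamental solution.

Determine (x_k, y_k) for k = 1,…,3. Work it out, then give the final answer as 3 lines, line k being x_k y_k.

√131 → a₀=11, period (2,4,11,4,2,22); ℓ=6 even so k=5
step 0: (11, 1)  from 11·(1,0) + (0,1)
…
step 2: (103, 9)  from 4·(23,2) + (11,1)
…
step 4: (4727, 413)  from 4·(1156,101) + (103,9)
step 5: (10610, 927)  from 2·(4727,413) + (1156,101)
fundamental: x₁=10610, y₁=927  (since 112572100 − 131·859329 = 1)
k=2:  x_2 = 10610·10610+131·927·927 = 225144199,  y_2 = 10610·927+927·10610 = 19670940
k=3:  x_3 = 10610·225144199+131·927·19670940 = 4777559892170,  y_3 = 10610·19670940+927·225144199 = 417417345873

10610 927
225144199 19670940
4777559892170 417417345873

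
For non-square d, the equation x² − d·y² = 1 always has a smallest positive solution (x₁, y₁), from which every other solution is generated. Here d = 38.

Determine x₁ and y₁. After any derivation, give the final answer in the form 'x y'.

[6; 6,12] for √38; ℓ=2 ⇒ convergent index 1
k=0  a_k=6  p_k/q_k = 6/1
k=1  a_k=6  p_k/q_k = 37/6
(x₁, y₁) = (37, 6);  37² − 38·6² = 1 ✓

37 6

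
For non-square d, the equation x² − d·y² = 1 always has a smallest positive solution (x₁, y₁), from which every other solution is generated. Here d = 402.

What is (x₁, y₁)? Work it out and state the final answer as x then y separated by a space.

d=402: √d = [20; 20,40] (ℓ=2, even), read p_1/q_1
step 0: (20, 1)  from 20·(1,0) + (0,1)
step 1: (401, 20)  from 20·(20,1) + (1,0)
(x₁, y₁) = (401, 20);  401² − 402·20² = 1 ✓

401 20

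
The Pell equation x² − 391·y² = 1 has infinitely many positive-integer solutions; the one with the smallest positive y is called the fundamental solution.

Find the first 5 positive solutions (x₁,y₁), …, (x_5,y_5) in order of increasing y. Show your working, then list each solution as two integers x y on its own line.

7338680 371133
107712448284799 5447252648880
1580934379957370111960 79951288138564985667
23203943031010998074028940801 1173473838473442730776750240
340572625285638001757449457184853400 17223497977856489447705304337580733

√391 → a₀=19, period (1,3,2,2,1,…,3,1,38); ℓ=16 even so k=15
a_0=19:  p_0=19·1+0=19,  q_0=19·0+1=1
…
a_12=2:  p_12=2·268013+160266=696292,  q_12=2·13554+8105=35213
…
a_14=3:  p_14=3·1660597+696292=5678083,  q_14=3·83980+35213=287153
a_15=1:  p_15=1·5678083+1660597=7338680,  q_15=1·287153+83980=371133
fundamental: x₁=7338680, y₁=371133  (since 53856224142400 − 391·137739703689 = 1)
n=2: (7338680,371133)∘(7338680,371133) = (7338680·7338680+391·371133·371133, 7338680·371133+371133·7338680) = (107712448284799,5447252648880)
n=3: (107712448284799,5447252648880)∘(7338680,371133) = (7338680·107712448284799+391·371133·5447252648880, 7338680·5447252648880+371133·107712448284799) = (1580934379957370111960,79951288138564985667)
n=4: (1580934379957370111960,79951288138564985667)∘(7338680,371133) = (7338680·1580934379957370111960+391·371133·79951288138564985667, 7338680·79951288138564985667+371133·1580934379957370111960) = (23203943031010998074028940801,1173473838473442730776750240)
n=5: (23203943031010998074028940801,1173473838473442730776750240)∘(7338680,371133) = (7338680·23203943031010998074028940801+391·371133·1173473838473442730776750240, 7338680·1173473838473442730776750240+371133·23203943031010998074028940801) = (340572625285638001757449457184853400,17223497977856489447705304337580733)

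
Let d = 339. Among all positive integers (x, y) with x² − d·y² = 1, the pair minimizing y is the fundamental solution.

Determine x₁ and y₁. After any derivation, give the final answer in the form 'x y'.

97970 5321

[18; 2,2,2,1,17,1,2,2,2,36] for √339; ℓ=10 ⇒ convergent index 9
step 0: (18, 1)  from 18·(1,0) + (0,1)
…
step 2: (92, 5)  from 2·(37,2) + (18,1)
step 3: (221, 12)  from 2·(92,5) + (37,2)
…
step 5: (5542, 301)  from 17·(313,17) + (221,12)
…
step 7: (17252, 937)  from 2·(5855,318) + (5542,301)
step 8: (40359, 2192)  from 2·(17252,937) + (5855,318)
step 9: (97970, 5321)  from 2·(40359,2192) + (17252,937)
→ (97970, 5321).  Check: 97970²=9598120900, 339·5321²=9598120899, difference 1.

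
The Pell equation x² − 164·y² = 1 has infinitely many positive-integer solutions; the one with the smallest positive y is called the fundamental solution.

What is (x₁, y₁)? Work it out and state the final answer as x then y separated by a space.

2049 160

√164 → a₀=12, period (1,4,6,4,1,24); ℓ=6 even so k=5
a_0=12:  p_0=12·1+0=12,  q_0=12·0+1=1
a_1=1:  p_1=1·12+1=13,  q_1=1·1+0=1
a_2=4:  p_2=4·13+12=64,  q_2=4·1+1=5
…
a_4=4:  p_4=4·397+64=1652,  q_4=4·31+5=129
a_5=1:  p_5=1·1652+397=2049,  q_5=1·129+31=160
fundamental: x₁=2049, y₁=160  (since 4198401 − 164·25600 = 1)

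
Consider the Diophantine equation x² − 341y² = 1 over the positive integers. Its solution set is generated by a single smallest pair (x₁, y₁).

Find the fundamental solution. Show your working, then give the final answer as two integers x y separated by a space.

10626551 575460

d=341: √d = [18; 2,6,1,8,2,…,6,2,36] (ℓ=14, even), read p_13/q_13
i=0: a=18 ⇒ p=18, q=1
i=1: a=2 ⇒ p=37, q=2
i=2: a=6 ⇒ p=240, q=13
i=3: a=1 ⇒ p=277, q=15
…
i=5: a=2 ⇒ p=5189, q=281
…
i=7: a=2 ⇒ p=20479, q=1109
i=8: a=1 ⇒ p=28124, q=1523
i=9: a=2 ⇒ p=76727, q=4155
i=10: a=8 ⇒ p=641940, q=34763
…
i=12: a=6 ⇒ p=4953942, q=268271
i=13: a=2 ⇒ p=10626551, q=575460
→ (10626551, 575460).  Check: 10626551²=112923586155601, 341·575460²=112923586155600, difference 1.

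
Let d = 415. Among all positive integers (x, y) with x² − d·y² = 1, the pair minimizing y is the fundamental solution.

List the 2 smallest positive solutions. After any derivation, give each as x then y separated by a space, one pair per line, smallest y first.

√415 → a₀=20, period (2,1,2,4,6,…,1,2,40); ℓ=16 even so k=15
k=0  a_k=20  p_k/q_k = 20/1
…
k=3  a_k=2  p_k/q_k = 163/8
k=4  a_k=4  p_k/q_k = 713/35
k=5  a_k=6  p_k/q_k = 4441/218
…
k=7  a_k=1  p_k/q_k = 9595/471
k=8  a_k=3  p_k/q_k = 33939/1666
k=9  a_k=1  p_k/q_k = 43534/2137
…
k=11  a_k=6  p_k/q_k = 508372/24955
k=12  a_k=4  p_k/q_k = 2110961/103623
…
k=14  a_k=1  p_k/q_k = 6841255/335824
k=15  a_k=2  p_k/q_k = 18412804/903849
(x₁, y₁) = (18412804, 903849);  18412804² − 415·903849² = 1 ✓
(18412804+903849√415)^2 = 678062702284831 + 33284788965192√415

18412804 903849
678062702284831 33284788965192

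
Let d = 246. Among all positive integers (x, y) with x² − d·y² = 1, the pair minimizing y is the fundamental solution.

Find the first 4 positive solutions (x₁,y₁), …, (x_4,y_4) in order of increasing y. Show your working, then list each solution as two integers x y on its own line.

88805 5662
15772656049 1005627820
2801381440774085 178609557104538
497553357680112580801 31722843436331366360

√246 → a₀=15, period (1,2,5,1,14,1,5,2,1,30); ℓ=10 even so k=9
a_0=15:  p_0=15·1+0=15,  q_0=15·0+1=1
…
a_3=5:  p_3=5·47+16=251,  q_3=5·3+1=16
a_4=1:  p_4=1·251+47=298,  q_4=1·16+3=19
…
a_6=1:  p_6=1·4423+298=4721,  q_6=1·282+19=301
…
a_8=2:  p_8=2·28028+4721=60777,  q_8=2·1787+301=3875
a_9=1:  p_9=1·60777+28028=88805,  q_9=1·3875+1787=5662
→ (88805, 5662).  Check: 88805²=7886328025, 246·5662²=7886328024, difference 1.
k=2:  x_2 = 88805·88805+246·5662·5662 = 15772656049,  y_2 = 88805·5662+5662·88805 = 1005627820
k=3:  x_3 = 88805·15772656049+246·5662·1005627820 = 2801381440774085,  y_3 = 88805·1005627820+5662·15772656049 = 178609557104538
k=4:  x_4 = 88805·2801381440774085+246·5662·178609557104538 = 497553357680112580801,  y_4 = 88805·178609557104538+5662·2801381440774085 = 31722843436331366360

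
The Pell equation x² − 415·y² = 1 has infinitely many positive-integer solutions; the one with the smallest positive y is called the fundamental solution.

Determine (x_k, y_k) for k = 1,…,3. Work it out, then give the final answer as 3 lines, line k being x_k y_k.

[20; 2,1,2,4,6,…,1,2,40] for √415; ℓ=16 ⇒ convergent index 15
k=0  a_k=20  p_k/q_k = 20/1
…
k=2  a_k=1  p_k/q_k = 61/3
…
k=4  a_k=4  p_k/q_k = 713/35
…
k=8  a_k=3  p_k/q_k = 33939/1666
…
k=14  a_k=1  p_k/q_k = 6841255/335824
k=15  a_k=2  p_k/q_k = 18412804/903849
(x₁, y₁) = (18412804, 903849);  18412804² − 415·903849² = 1 ✓
(18412804+903849√415)^2 = 678062702284831 + 33284788965192√415
(18412804+903849√415)^3 = 24970071273761872339444 + 1225732590794885332887√415

18412804 903849
678062702284831 33284788965192
24970071273761872339444 1225732590794885332887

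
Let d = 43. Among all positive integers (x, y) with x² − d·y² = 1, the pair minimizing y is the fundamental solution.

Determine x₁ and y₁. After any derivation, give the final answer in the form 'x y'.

[6; 1,1,3,1,5,1,3,1,1,12] for √43; ℓ=10 ⇒ convergent index 9
a_0=6:  p_0=6·1+0=6,  q_0=6·0+1=1
a_1=1:  p_1=1·6+1=7,  q_1=1·1+0=1
a_2=1:  p_2=1·7+6=13,  q_2=1·1+1=2
a_3=3:  p_3=3·13+7=46,  q_3=3·2+1=7
a_4=1:  p_4=1·46+13=59,  q_4=1·7+2=9
a_5=5:  p_5=5·59+46=341,  q_5=5·9+7=52
a_6=1:  p_6=1·341+59=400,  q_6=1·52+9=61
…
a_8=1:  p_8=1·1541+400=1941,  q_8=1·235+61=296
a_9=1:  p_9=1·1941+1541=3482,  q_9=1·296+235=531
(x₁, y₁) = (3482, 531);  3482² − 43·531² = 1 ✓

3482 531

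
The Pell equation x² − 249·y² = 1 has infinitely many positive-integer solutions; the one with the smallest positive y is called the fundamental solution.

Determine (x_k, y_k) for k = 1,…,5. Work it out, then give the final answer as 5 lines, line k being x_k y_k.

[15; 1,3,1,1,5,…,3,1,30] for √249; ℓ=16 ⇒ convergent index 15
a_0=15:  p_0=15·1+0=15,  q_0=15·0+1=1
…
a_2=3:  p_2=3·16+15=63,  q_2=3·1+1=4
a_3=1:  p_3=1·63+16=79,  q_3=1·4+1=5
…
a_5=5:  p_5=5·142+79=789,  q_5=5·9+5=50
a_6=1:  p_6=1·789+142=931,  q_6=1·50+9=59
a_7=3:  p_7=3·931+789=3582,  q_7=3·59+50=227
a_8=10:  p_8=10·3582+931=36751,  q_8=10·227+59=2329
a_9=3:  p_9=3·36751+3582=113835,  q_9=3·2329+227=7214
a_10=1:  p_10=1·113835+36751=150586,  q_10=1·7214+2329=9543
…
a_12=1:  p_12=1·866765+150586=1017351,  q_12=1·54929+9543=64472
a_13=1:  p_13=1·1017351+866765=1884116,  q_13=1·64472+54929=119401
a_14=3:  p_14=3·1884116+1017351=6669699,  q_14=3·119401+64472=422675
a_15=1:  p_15=1·6669699+1884116=8553815,  q_15=1·422675+119401=542076
(x₁, y₁) = (8553815, 542076);  8553815² − 249·542076² = 1 ✓
k=2:  x_2 = 8553815·8553815+249·542076·542076 = 146335502108449,  y_2 = 8553815·542076+542076·8553815 = 9273635639880
k=3:  x_3 = 8553815·146335502108449+249·542076·9273635639880 = 2503453625935556812055,  y_3 = 8553815·9273635639880+542076·146335502108449 = 158649927281879742324
k=4:  x_4 = 8553815·2503453625935556812055+249·542076·158649927281879742324 = 42828158354663763449114371201,  y_4 = 8553815·158649927281879742324+542076·2503453625935556812055 = 2714124255465295062538692240
k=5:  x_5 = 8553815·42828158354663763449114371201+249·542076·2714124255465295062538692240 = 732688286712993936041346554632551575,  y_5 = 8553815·2714124255465295062538692240+542076·42828158354663763449114371201 = 46432233536525587120811525646048876

8553815 542076
146335502108449 9273635639880
2503453625935556812055 158649927281879742324
42828158354663763449114371201 2714124255465295062538692240
732688286712993936041346554632551575 46432233536525587120811525646048876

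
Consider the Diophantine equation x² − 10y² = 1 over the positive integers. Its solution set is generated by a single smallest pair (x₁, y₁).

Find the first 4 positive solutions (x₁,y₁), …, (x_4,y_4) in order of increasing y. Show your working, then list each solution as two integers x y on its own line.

19 6
721 228
27379 8658
1039681 328776

d=10: √d = [3; 6] (ℓ=1, odd), read p_1/q_1
a_0=3:  p_0=3·1+0=3,  q_0=3·0+1=1
a_1=6:  p_1=6·3+1=19,  q_1=6·1+0=6
(x₁, y₁) = (19, 6);  19² − 10·6² = 1 ✓
n=2: (19,6)∘(19,6) = (19·19+10·6·6, 19·6+6·19) = (721,228)
n=3: (721,228)∘(19,6) = (19·721+10·6·228, 19·228+6·721) = (27379,8658)
n=4: (27379,8658)∘(19,6) = (19·27379+10·6·8658, 19·8658+6·27379) = (1039681,328776)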